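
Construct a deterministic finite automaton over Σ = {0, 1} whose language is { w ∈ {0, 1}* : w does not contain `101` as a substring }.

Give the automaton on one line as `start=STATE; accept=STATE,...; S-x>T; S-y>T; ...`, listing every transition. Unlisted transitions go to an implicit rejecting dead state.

This is the complement of 'contains `101`'. Use the same substring-matching states — q0 through q3 holding how much of `101` has just been matched — but flip the accepting set: everything except the trap q3 accepts.
A 4-state machine:
        0   1  
>* q0   q0  q1 
 * q1   q2  q1 
 * q2   q0  q3 
   q3   q3  q3 
(> = start, * = accepting)

start=q0; accept=q0,q1,q2; q0-0>q0; q0-1>q1; q1-0>q2; q1-1>q1; q2-0>q0; q2-1>q3; q3-0>q3; q3-1>q3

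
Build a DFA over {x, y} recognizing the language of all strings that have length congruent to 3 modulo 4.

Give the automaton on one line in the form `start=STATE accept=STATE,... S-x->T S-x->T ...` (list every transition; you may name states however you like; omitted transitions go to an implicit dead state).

start=q0 accept=q3 q0-x->q1 q0-y->q1 q1-x->q2 q1-y->q2 q2-x->q3 q2-y->q3 q3-x->q0 q3-y->q0

Only the length mod 4 matters, so use a 4-cycle: from any state, every input symbol moves to the next state, wrapping q3 back to q0. Mark q3 accepting.
With 4 states:
        x   y  
>  q0   q1  q1 
   q1   q2  q2 
   q2   q3  q3 
 * q3   q0  q0 
(> = start, * = accepting)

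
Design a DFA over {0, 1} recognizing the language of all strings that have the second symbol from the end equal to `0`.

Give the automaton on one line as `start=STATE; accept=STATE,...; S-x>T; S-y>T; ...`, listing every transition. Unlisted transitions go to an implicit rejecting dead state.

Because acceptance depends on a position counted from the end, the machine has to buffer the most recent 2 symbols. Make each state the string of the last up-to-2 symbols read; on input `x` shift the window left and append `x`. Accept when the buffered window has length 2 and begins with `0`.
With 7 states:
        0   1  
>  S0   S1  S2 
   S1   S3  S4 
   S2   S5  S6 
 * S3   S3  S4 
 * S4   S5  S6 
   S5   S3  S4 
   S6   S5  S6 
(> = start, * = accepting)

start=S0; accept=S3,S4; S0-0>S1; S0-1>S2; S1-0>S3; S1-1>S4; S2-0>S5; S2-1>S6; S3-0>S3; S3-1>S4; S4-0>S5; S4-1>S6; S5-0>S3; S5-1>S4; S6-0>S5; S6-1>S6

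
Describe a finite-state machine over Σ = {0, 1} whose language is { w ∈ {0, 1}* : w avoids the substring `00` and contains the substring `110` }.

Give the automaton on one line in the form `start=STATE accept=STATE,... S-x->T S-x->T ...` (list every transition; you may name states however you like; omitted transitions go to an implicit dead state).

start=S0 accept=S5,S6 S0-0->S1 S0-1->S2 S1-0->S3 S1-1->S2 S2-0->S1 S2-1->S4 S3-0->S3 S3-1->S3 S4-0->S5 S4-1->S4 S5-0->S3 S5-1->S6 S6-0->S5 S6-1->S6

Build one automaton per condition and run them in lockstep. The first has 3 states tracking partial matches of the forbidden pattern `00`; the second has 4 states tracking whether and how much of `110` has been seen. A product state is a pair (one from each), accepting exactly when both do. Equivalent product states are then merged.
7 states suffice.
        0   1  
>  S0   S1  S2 
   S1   S3  S2 
   S2   S1  S4 
   S3   S3  S3 
   S4   S5  S4 
 * S5   S3  S6 
 * S6   S5  S6 
(> = start, * = accepting)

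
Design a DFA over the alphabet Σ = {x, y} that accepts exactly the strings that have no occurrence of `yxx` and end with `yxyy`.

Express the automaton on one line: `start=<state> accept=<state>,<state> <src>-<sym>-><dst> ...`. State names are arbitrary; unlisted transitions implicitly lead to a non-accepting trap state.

start=s0 accept=s5 s0-x->s0 s0-y->s1 s1-x->s2 s1-y->s1 s2-x->s3 s2-y->s4 s3-x->s3 s3-y->s3 s4-x->s2 s4-y->s5 s5-x->s2 s5-y->s1

Run two small machines in parallel and take their product. The first has 4 states tracking partial matches of the forbidden pattern `yxx`; the second has 5 states tracking how much of the suffix `yxyy` has currently been matched. A product state is a pair (one from each), accepting exactly when both do. After merging equivalent states the machine shrinks.
With 6 states:
        x   y  
>  s0   s0  s1 
   s1   s2  s1 
   s2   s3  s4 
   s3   s3  s3 
   s4   s2  s5 
 * s5   s2  s1 
(> = start, * = accepting)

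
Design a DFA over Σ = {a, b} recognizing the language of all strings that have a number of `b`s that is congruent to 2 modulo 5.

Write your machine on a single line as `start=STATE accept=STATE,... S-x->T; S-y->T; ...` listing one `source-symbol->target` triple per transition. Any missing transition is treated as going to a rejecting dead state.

Keep the running count of `b`s modulo 5: each `b` advances along the cycle q0 → q1 → q2 → q3 → q4 → q0 while other symbols loop. Accept at q2.
With 5 states:
        a   b  
>  q0   q0  q1 
   q1   q1  q2 
 * q2   q2  q3 
   q3   q3  q4 
   q4   q4  q0 
(> = start, * = accepting)

start=q0; accept=q2; q0-a->q0; q0-b->q1; q1-a->q1; q1-b->q2; q2-a->q2; q2-b->q3; q3-a->q3; q3-b->q4; q4-a->q4; q4-b->q0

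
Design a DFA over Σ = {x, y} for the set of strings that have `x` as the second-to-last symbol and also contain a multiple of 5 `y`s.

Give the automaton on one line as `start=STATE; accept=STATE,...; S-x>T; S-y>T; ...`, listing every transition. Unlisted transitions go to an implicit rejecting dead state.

start=S0; accept=S3,S20; S0-x>S1; S0-y>S2; S1-x>S3; S1-y>S4; S2-x>S5; S2-y>S6; S3-x>S3; S3-y>S4; S4-x>S5; S4-y>S6; S5-x>S7; S5-y>S8; S6-x>S9; S6-y>S10; S7-x>S7; S7-y>S8; S8-x>S9; S8-y>S10; S9-x>S11; S9-y>S12; S10-x>S13; S10-y>S14; S11-x>S11; S11-y>S12; S12-x>S13; S12-y>S14; S13-x>S15; S13-y>S16; S14-x>S17; S14-y>S18; S15-x>S15; S15-y>S16; S16-x>S17; S16-y>S18; S17-x>S19; S17-y>S20; S18-x>S21; S18-y>S22; S19-x>S19; S19-y>S20; S20-x>S21; S20-y>S22; S21-x>S3; S21-y>S4; S22-x>S5; S22-y>S6

Run two small machines in parallel and take their product. The first has 7 states tracking the last 2 symbols read; the second has 5 states tracking the count of `y`s modulo 5. A product state is a pair (one from each), accepting exactly when both do.
With 23 states:
          x    y  
>  S0     S1   S2 
   S1     S3   S4 
   S2     S5   S6 
 * S3     S3   S4 
   S4     S5   S6 
   S5     S7   S8 
   S6     S9  S10 
   S7     S7   S8 
   S8     S9  S10 
   S9    S11  S12 
   S10   S13  S14 
   S11   S11  S12 
   S12   S13  S14 
   S13   S15  S16 
   S14   S17  S18 
   S15   S15  S16 
   S16   S17  S18 
   S17   S19  S20 
   S18   S21  S22 
   S19   S19  S20 
 * S20   S21  S22 
   S21    S3   S4 
   S22    S5   S6 
(> = start, * = accepting)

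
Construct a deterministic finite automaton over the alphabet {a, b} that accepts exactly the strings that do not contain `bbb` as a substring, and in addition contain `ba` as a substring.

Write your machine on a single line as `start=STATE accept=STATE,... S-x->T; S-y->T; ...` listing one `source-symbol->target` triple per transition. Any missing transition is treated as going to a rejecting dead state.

start=S0; accept=S2,S4,S6; S0-a->S0; S0-b->S1; S1-a->S2; S1-b->S3; S2-a->S2; S2-b->S4; S3-a->S2; S3-b->S5; S4-a->S2; S4-b->S6; S5-a->S5; S5-b->S5; S6-a->S2; S6-b->S5

Build one automaton per condition and run them in lockstep. One (4 states) tracks partial matches of the forbidden pattern `bbb`; the other (3 states) tracks whether and how much of `ba` has been seen. Each combined state is a pair, one component from each; accept when both components accept. After merging equivalent states the machine shrinks.
7 states suffice.
        a   b  
>  S0   S0  S1 
   S1   S2  S3 
 * S2   S2  S4 
   S3   S2  S5 
 * S4   S2  S6 
   S5   S5  S5 
 * S6   S2  S5 
(> = start, * = accepting)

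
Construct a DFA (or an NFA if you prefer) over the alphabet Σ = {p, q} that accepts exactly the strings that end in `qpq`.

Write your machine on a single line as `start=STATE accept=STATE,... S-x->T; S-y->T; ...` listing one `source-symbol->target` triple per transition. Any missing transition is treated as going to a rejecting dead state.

start=A; accept=D; A-p->A; A-q->B; B-p->C; B-q->B; C-p->A; C-q->D; D-p->C; D-q->B

Remember how much of `qpq` the current input suffix matches. State A means no match yet; B means the last symbol is `q`; C means the last 2 symbols are `qp`; D means the last 3 symbols are `qpq`. Only D accepts. On a mismatch, fall back to the longest proper suffix that is still a prefix of `qpq`.
       p  q 
>  A   A  B 
   B   C  B 
   C   A  D 
 * D   C  B 
(> = start, * = accepting)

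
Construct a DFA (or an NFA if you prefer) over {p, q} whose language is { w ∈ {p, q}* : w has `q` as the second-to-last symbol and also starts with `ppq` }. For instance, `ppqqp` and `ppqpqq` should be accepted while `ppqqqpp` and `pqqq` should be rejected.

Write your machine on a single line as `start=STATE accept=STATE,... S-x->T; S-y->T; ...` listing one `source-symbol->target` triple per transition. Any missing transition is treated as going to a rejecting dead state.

Run two small machines in parallel and take their product. The first has 7 states tracking the last 2 symbols read; the second has 5 states tracking whether the input so far still matches the prefix `ppq`. A product state is a pair (one from each), accepting exactly when both do.
With 12 states:
       p  q 
>  A   B  C 
   B   D  E 
   C   F  G 
   D   H  I 
   E   F  G 
   F   H  E 
   G   F  G 
   H   H  E 
   I   J  K 
 * J   L  I 
 * K   J  K 
   L   L  I 
(> = start, * = accepting)

start=A; accept=J,K; A-p->B; A-q->C; B-p->D; B-q->E; C-p->F; C-q->G; D-p->H; D-q->I; E-p->F; E-q->G; F-p->H; F-q->E; G-p->F; G-q->G; H-p->H; H-q->E; I-p->J; I-q->K; J-p->L; J-q->I; K-p->J; K-q->K; L-p->L; L-q->I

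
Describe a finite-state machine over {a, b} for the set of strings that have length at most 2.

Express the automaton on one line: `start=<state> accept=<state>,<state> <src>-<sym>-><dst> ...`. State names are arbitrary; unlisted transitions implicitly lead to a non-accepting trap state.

Count input length up to 3: every symbol moves from s0 toward s3, which means 'more than 2' and absorbs. Accept from {s0, s1, s2}.
4 states suffice.
        a   b  
>* s0   s1  s1 
 * s1   s2  s2 
 * s2   s3  s3 
   s3   s3  s3 
(> = start, * = accepting)

start=s0 accept=s0,s1,s2 s0-a->s1 s0-b->s1 s1-a->s2 s1-b->s2 s2-a->s3 s2-b->s3 s3-a->s3 s3-b->s3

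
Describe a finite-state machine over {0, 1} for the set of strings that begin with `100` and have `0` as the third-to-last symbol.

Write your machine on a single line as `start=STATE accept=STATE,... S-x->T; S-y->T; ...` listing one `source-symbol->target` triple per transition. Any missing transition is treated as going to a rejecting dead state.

start=q0; accept=q5,q6,q7,q8; q0-0->q1; q0-1->q2; q1-0->q1; q1-1->q1; q2-0->q3; q2-1->q1; q3-0->q4; q3-1->q1; q4-0->q5; q4-1->q6; q5-0->q5; q5-1->q6; q6-0->q7; q6-1->q8; q7-0->q4; q7-1->q9; q8-0->q10; q8-1->q11; q9-0->q7; q9-1->q8; q10-0->q4; q10-1->q9; q11-0->q10; q11-1->q11

Handle the two conditions separately and then intersect. One (5 states) tracks whether the input so far still matches the prefix `100`; the other (15 states) tracks the last 3 symbols read. Each combined state is a pair, one component from each; accept when both components accept. Equivalent product states are then merged.
A 12-state machine:
          0    1  
>  q0     q1   q2 
   q1     q1   q1 
   q2     q3   q1 
   q3     q4   q1 
   q4     q5   q6 
 * q5     q5   q6 
 * q6     q7   q8 
 * q7     q4   q9 
 * q8    q10  q11 
   q9     q7   q8 
   q10    q4   q9 
   q11   q10  q11 
(> = start, * = accepting)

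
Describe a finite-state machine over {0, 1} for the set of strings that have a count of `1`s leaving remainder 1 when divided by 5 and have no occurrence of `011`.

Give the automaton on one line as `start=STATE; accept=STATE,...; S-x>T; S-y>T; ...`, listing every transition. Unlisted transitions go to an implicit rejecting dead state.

start=S0; accept=S2,S3,S4; S0-0>S1; S0-1>S2; S1-0>S1; S1-1>S3; S2-0>S4; S2-1>S5; S3-0>S4; S3-1>S6; S4-0>S4; S4-1>S7; S5-0>S8; S5-1>S9; S6-0>S6; S6-1>S6; S7-0>S8; S7-1>S6; S8-0>S8; S8-1>S10; S9-0>S11; S9-1>S12; S10-0>S11; S10-1>S6; S11-0>S11; S11-1>S13; S12-0>S14; S12-1>S0; S13-0>S14; S13-1>S6; S14-0>S14; S14-1>S15; S15-0>S1; S15-1>S6

Run two small machines in parallel and take their product. One (5 states) tracks the count of `1`s modulo 5; the other (4 states) tracks partial matches of the forbidden pattern `011`. Each combined state is a pair, one component from each; accept when both components accept. Minimizing collapses redundant product states.
16 states suffice.
          0    1  
>  S0     S1   S2 
   S1     S1   S3 
 * S2     S4   S5 
 * S3     S4   S6 
 * S4     S4   S7 
   S5     S8   S9 
   S6     S6   S6 
   S7     S8   S6 
   S8     S8  S10 
   S9    S11  S12 
   S10   S11   S6 
   S11   S11  S13 
   S12   S14   S0 
   S13   S14   S6 
   S14   S14  S15 
   S15    S1   S6 
(> = start, * = accepting)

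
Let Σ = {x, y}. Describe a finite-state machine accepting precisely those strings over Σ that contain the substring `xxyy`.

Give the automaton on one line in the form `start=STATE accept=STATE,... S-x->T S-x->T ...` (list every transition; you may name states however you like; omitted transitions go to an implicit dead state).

States s0..s3 record the length of the longest prefix of `xxyy` that matches the current input suffix. Reaching s4 means `xxyy` has been seen, and we stay there forever. Accept from s4.
A 5-state machine:
        x   y  
>  s0   s1  s0 
   s1   s2  s0 
   s2   s2  s3 
   s3   s1  s4 
 * s4   s4  s4 
(> = start, * = accepting)

start=s0 accept=s4 s0-x->s1 s0-y->s0 s1-x->s2 s1-y->s0 s2-x->s2 s2-y->s3 s3-x->s1 s3-y->s4 s4-x->s4 s4-y->s4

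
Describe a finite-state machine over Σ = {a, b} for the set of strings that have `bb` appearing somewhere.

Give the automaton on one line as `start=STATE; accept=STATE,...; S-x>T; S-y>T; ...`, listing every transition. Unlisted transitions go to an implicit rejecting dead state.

start=q0; accept=q2; q0-a>q0; q0-b>q1; q1-a>q0; q1-b>q2; q2-a>q2; q2-b>q2

States q0..q1 record the length of the longest prefix of `bb` that matches the current input suffix. Reaching q2 means `bb` has been seen, and we stay there forever. Accept from q2.
3 states suffice.
        a   b  
>  q0   q0  q1 
   q1   q0  q2 
 * q2   q2  q2 
(> = start, * = accepting)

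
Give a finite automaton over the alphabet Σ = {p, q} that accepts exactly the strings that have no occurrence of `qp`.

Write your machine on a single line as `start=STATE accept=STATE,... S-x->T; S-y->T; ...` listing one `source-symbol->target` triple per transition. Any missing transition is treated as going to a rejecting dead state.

start=S0; accept=S0,S1; S0-p->S0; S0-q->S1; S1-p->S2; S1-q->S1; S2-p->S2; S2-q->S2

This is the complement of 'contains `qp`'. Use the same substring-matching states — S0 through S2 holding how much of `qp` has just been matched — but flip the accepting set: everything except the trap S2 accepts.
With 3 states:
        p   q  
>* S0   S0  S1 
 * S1   S2  S1 
   S2   S2  S2 
(> = start, * = accepting)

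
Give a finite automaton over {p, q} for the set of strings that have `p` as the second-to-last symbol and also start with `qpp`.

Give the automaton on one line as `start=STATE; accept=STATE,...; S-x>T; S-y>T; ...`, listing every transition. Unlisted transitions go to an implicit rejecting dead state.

Run two small machines in parallel and take their product. The first has 7 states tracking the last 2 symbols read; the second has 5 states tracking whether the input so far still matches the prefix `qpp`. A product state is a pair (one from each), accepting exactly when both do. Minimizing collapses redundant product states.
An 8-state machine:
        p   q  
>  S0   S1  S2 
   S1   S1  S1 
   S2   S3  S1 
   S3   S4  S1 
 * S4   S4  S5 
 * S5   S6  S7 
   S6   S4  S5 
   S7   S6  S7 
(> = start, * = accepting)

start=S0; accept=S4,S5; S0-p>S1; S0-q>S2; S1-p>S1; S1-q>S1; S2-p>S3; S2-q>S1; S3-p>S4; S3-q>S1; S4-p>S4; S4-q>S5; S5-p>S6; S5-q>S7; S6-p>S4; S6-q>S5; S7-p>S6; S7-q>S7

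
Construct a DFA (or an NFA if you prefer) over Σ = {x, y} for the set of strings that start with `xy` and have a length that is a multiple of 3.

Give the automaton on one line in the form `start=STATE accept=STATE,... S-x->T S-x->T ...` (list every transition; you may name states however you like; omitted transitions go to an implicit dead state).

Run two small machines in parallel and take their product. The first has 4 states tracking whether the input so far still matches the prefix `xy`; the second has 3 states tracking the input length modulo 3. A product state is a pair (one from each), accepting exactly when both do.
8 states suffice.
        x   y  
>  s0   s1  s2 
   s1   s3  s4 
   s2   s3  s3 
   s3   s5  s5 
   s4   s6  s6 
   s5   s2  s2 
 * s6   s7  s7 
   s7   s4  s4 
(> = start, * = accepting)

start=s0 accept=s6 s0-x->s1 s0-y->s2 s1-x->s3 s1-y->s4 s2-x->s3 s2-y->s3 s3-x->s5 s3-y->s5 s4-x->s6 s4-y->s6 s5-x->s2 s5-y->s2 s6-x->s7 s6-y->s7 s7-x->s4 s7-y->s4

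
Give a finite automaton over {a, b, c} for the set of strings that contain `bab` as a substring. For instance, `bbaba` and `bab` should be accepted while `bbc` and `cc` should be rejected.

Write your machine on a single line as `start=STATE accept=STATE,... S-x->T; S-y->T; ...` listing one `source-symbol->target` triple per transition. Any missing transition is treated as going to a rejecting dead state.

start=s0; accept=s3; s0-a->s0; s0-b->s1; s0-c->s0; s1-a->s2; s1-b->s1; s1-c->s0; s2-a->s0; s2-b->s3; s2-c->s0; s3-a->s3; s3-b->s3; s3-c->s3

Track how much of `bab` has been matched so far: state s0 is no progress, s3 is the absorbing accept state reached once `bab` has occurred. Intermediate states record partial matches; on a mismatch, fall back to the longest reusable overlap.
With 4 states:
        a   b   c  
>  s0   s0  s1  s0 
   s1   s2  s1  s0 
   s2   s0  s3  s0 
 * s3   s3  s3  s3 
(> = start, * = accepting)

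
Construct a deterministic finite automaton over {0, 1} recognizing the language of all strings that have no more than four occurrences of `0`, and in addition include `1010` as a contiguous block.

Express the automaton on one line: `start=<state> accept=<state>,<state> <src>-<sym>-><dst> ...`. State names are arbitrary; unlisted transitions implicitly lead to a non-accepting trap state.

Run two small machines in parallel and take their product. The first has 6 states tracking the count of `0`s, saturating at 5; the second has 5 states tracking whether and how much of `1010` has been seen. A product state is a pair (one from each), accepting exactly when both do. Equivalent product states are then merged.
          0    1  
>  q0     q1   q2 
   q1     q3   q4 
   q2     q5   q2 
   q3     q6   q7 
   q4     q8   q4 
   q5     q3   q9 
   q6     q6   q6 
   q7    q10   q7 
   q8     q6  q11 
   q9    q12   q4 
   q10    q6  q13 
   q11   q14   q7 
 * q12   q14  q12 
   q13   q15   q6 
 * q14   q15  q14 
 * q15    q6  q15 
(> = start, * = accepting)

start=q0 accept=q12,q14,q15 q0-0->q1 q0-1->q2 q1-0->q3 q1-1->q4 q2-0->q5 q2-1->q2 q3-0->q6 q3-1->q7 q4-0->q8 q4-1->q4 q5-0->q3 q5-1->q9 q6-0->q6 q6-1->q6 q7-0->q10 q7-1->q7 q8-0->q6 q8-1->q11 q9-0->q12 q9-1->q4 q10-0->q6 q10-1->q13 q11-0->q14 q11-1->q7 q12-0->q14 q12-1->q12 q13-0->q15 q13-1->q6 q14-0->q15 q14-1->q14 q15-0->q6 q15-1->q15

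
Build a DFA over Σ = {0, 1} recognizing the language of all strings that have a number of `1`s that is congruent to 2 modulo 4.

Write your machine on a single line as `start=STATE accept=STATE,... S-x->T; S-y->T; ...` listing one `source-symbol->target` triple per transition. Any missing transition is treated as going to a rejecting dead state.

Keep the running count of `1`s modulo 4: each `1` advances along the cycle q0 → q1 → q2 → q3 → q0 while other symbols loop. Accept at q2.
With 4 states:
        0   1  
>  q0   q0  q1 
   q1   q1  q2 
 * q2   q2  q3 
   q3   q3  q0 
(> = start, * = accepting)

start=q0; accept=q2; q0-0->q0; q0-1->q1; q1-0->q1; q1-1->q2; q2-0->q2; q2-1->q3; q3-0->q3; q3-1->q0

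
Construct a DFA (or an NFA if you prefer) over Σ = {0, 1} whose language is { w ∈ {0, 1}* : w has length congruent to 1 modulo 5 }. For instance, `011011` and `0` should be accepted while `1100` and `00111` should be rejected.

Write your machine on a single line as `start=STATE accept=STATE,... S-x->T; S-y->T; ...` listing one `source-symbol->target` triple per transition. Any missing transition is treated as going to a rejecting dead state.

start=q0; accept=q1; q0-0->q1; q0-1->q1; q1-0->q2; q1-1->q2; q2-0->q3; q2-1->q3; q3-0->q4; q3-1->q4; q4-0->q0; q4-1->q0

Only the length mod 5 matters, so use a 5-cycle: from any state, every input symbol moves to the next state, wrapping q4 back to q0. Mark q1 accepting.
5 states suffice.
        0   1  
>  q0   q1  q1 
 * q1   q2  q2 
   q2   q3  q3 
   q3   q4  q4 
   q4   q0  q0 
(> = start, * = accepting)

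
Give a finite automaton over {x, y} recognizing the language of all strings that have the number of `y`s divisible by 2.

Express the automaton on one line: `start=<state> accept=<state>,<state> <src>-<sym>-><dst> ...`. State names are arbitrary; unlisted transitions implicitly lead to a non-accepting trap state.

start=A accept=A A-x->A A-y->B B-x->B B-y->A

The only thing that matters is how many `y`s have appeared, reduced mod 2. Use one state per residue: A for 0, …, B for 1. Reading `y` moves to the next residue; anything else stays put. A is accepting.
A 2-state machine:
       x  y 
>* A   A  B 
   B   B  A 
(> = start, * = accepting)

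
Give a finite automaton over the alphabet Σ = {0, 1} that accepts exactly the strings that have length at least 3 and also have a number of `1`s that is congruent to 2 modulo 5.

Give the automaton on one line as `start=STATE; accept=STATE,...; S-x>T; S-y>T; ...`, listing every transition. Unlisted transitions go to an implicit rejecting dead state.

Build one automaton per condition and run them in lockstep. The first has 5 states tracking the input length, saturating at 4; the second has 5 states tracking the count of `1`s modulo 5. A product state is a pair (one from each), accepting exactly when both do. Minimizing collapses redundant product states.
With 8 states:
        0   1  
>  s0   s1  s2 
   s1   s1  s3 
   s2   s3  s4 
   s3   s3  s5 
   s4   s5  s6 
 * s5   s5  s6 
   s6   s6  s7 
   s7   s7  s1 
(> = start, * = accepting)

start=s0; accept=s5; s0-0>s1; s0-1>s2; s1-0>s1; s1-1>s3; s2-0>s3; s2-1>s4; s3-0>s3; s3-1>s5; s4-0>s5; s4-1>s6; s5-0>s5; s5-1>s6; s6-0>s6; s6-1>s7; s7-0>s7; s7-1>s1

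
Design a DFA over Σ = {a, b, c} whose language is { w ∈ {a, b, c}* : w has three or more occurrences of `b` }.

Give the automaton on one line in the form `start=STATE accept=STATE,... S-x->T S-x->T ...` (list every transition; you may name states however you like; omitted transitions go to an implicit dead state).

start=S0 accept=S3,S4 S0-a->S0 S0-b->S1 S0-c->S0 S1-a->S1 S1-b->S2 S1-c->S1 S2-a->S2 S2-b->S3 S2-c->S2 S3-a->S3 S3-b->S4 S3-c->S3 S4-a->S4 S4-b->S4 S4-c->S4

Only the number of `b`s matters, and only up to 4. Make a chain S0 → S1 → S2 → S3 → S4 advanced by each `b` (with S4 absorbing); every other symbol self-loops. The accepting set is {S3, S4}.
A 5-state machine:
        a   b   c  
>  S0   S0  S1  S0 
   S1   S1  S2  S1 
   S2   S2  S3  S2 
 * S3   S3  S4  S3 
 * S4   S4  S4  S4 
(> = start, * = accepting)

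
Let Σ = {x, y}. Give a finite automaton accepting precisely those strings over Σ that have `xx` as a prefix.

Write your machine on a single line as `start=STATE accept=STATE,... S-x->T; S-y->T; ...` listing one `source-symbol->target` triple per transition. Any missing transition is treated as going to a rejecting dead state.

Walk along `xx` while the input agrees: from q0 take `x` to q1, and so on. Any deviation drops to the rejecting sink q3. Once q2 is reached the prefix is confirmed and every continuation is accepted.
4 states suffice.
        x   y  
>  q0   q1  q3 
   q1   q2  q3 
 * q2   q2  q2 
   q3   q3  q3 
(> = start, * = accepting)

start=q0; accept=q2; q0-x->q1; q0-y->q3; q1-x->q2; q1-y->q3; q2-x->q2; q2-y->q2; q3-x->q3; q3-y->q3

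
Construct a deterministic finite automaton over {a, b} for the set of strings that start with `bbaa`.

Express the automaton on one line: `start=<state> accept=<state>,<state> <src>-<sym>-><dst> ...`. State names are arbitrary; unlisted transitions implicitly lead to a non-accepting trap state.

start=q0 accept=q4 q0-a->q5 q0-b->q1 q1-a->q5 q1-b->q2 q2-a->q3 q2-b->q5 q3-a->q4 q3-b->q5 q4-a->q4 q4-b->q4 q5-a->q5 q5-b->q5

Check the first 4 symbols one by one: q0 through q3 record how many have matched `bbaa` so far; any wrong symbol goes to the dead state q5. After all 4 match we enter the accepting sink q4.
With 6 states:
        a   b  
>  q0   q5  q1 
   q1   q5  q2 
   q2   q3  q5 
   q3   q4  q5 
 * q4   q4  q4 
   q5   q5  q5 
(> = start, * = accepting)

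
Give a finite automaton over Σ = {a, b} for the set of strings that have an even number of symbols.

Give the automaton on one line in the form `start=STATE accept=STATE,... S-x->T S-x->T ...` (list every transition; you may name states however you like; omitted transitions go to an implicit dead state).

Only the length mod 2 matters, so use a 2-cycle: from any state, every input symbol moves to the next state, wrapping q1 back to q0. Mark q0 accepting.
A 2-state machine:
        a   b  
>* q0   q1  q1 
   q1   q0  q0 
(> = start, * = accepting)

start=q0 accept=q0 q0-a->q1 q0-b->q1 q1-a->q0 q1-b->q0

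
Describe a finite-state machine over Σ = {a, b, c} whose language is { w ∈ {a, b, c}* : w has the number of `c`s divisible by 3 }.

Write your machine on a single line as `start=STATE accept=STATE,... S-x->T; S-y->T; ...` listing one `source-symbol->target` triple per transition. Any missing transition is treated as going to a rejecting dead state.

start=s0; accept=s0; s0-a->s0; s0-b->s0; s0-c->s1; s1-a->s1; s1-b->s1; s1-c->s2; s2-a->s2; s2-b->s2; s2-c->s0

Keep the running count of `c`s modulo 3: each `c` advances along the cycle s0 → s1 → s2 → s0 while other symbols loop. Accept at s0.
With 3 states:
        a   b   c  
>* s0   s0  s0  s1 
   s1   s1  s1  s2 
   s2   s2  s2  s0 
(> = start, * = accepting)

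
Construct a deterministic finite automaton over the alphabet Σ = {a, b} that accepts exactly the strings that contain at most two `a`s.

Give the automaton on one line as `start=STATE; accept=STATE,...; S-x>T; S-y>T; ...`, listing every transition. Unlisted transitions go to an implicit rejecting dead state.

start=q0; accept=q0,q1,q2; q0-a>q1; q0-b>q0; q1-a>q2; q1-b>q1; q2-a>q3; q2-b>q2; q3-a>q3; q3-b>q3

Only the number of `a`s matters, and only up to 3. Make a chain q0 → q1 → q2 → q3 advanced by each `a` (with q3 absorbing); every other symbol self-loops. The accepting set is {q0, q1, q2}.
        a   b  
>* q0   q1  q0 
 * q1   q2  q1 
 * q2   q3  q2 
   q3   q3  q3 
(> = start, * = accepting)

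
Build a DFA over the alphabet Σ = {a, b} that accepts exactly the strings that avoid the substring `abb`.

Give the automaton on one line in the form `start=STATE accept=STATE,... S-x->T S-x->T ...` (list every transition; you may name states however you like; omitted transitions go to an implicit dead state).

Track partial matches of the forbidden pattern `abb`. State q3 is a dead state reached once `abb` has occurred; every other state accepts. q0 means no part of `abb` is currently matched.
With 4 states:
        a   b  
>* q0   q1  q0 
 * q1   q1  q2 
 * q2   q1  q3 
   q3   q3  q3 
(> = start, * = accepting)

start=q0 accept=q0,q1,q2 q0-a->q1 q0-b->q0 q1-a->q1 q1-b->q2 q2-a->q1 q2-b->q3 q3-a->q3 q3-b->q3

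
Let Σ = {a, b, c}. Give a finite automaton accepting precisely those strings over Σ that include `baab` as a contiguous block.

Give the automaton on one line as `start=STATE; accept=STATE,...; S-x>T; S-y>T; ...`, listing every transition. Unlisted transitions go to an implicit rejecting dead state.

start=q0; accept=q4; q0-a>q0; q0-b>q1; q0-c>q0; q1-a>q2; q1-b>q1; q1-c>q0; q2-a>q3; q2-b>q1; q2-c>q0; q3-a>q0; q3-b>q4; q3-c>q0; q4-a>q4; q4-b>q4; q4-c>q4

Track how much of `baab` has been matched so far: state q0 is no progress, q4 is the absorbing accept state reached once `baab` has occurred. Intermediate states record partial matches; on a mismatch, fall back to the longest reusable overlap.
5 states suffice.
        a   b   c  
>  q0   q0  q1  q0 
   q1   q2  q1  q0 
   q2   q3  q1  q0 
   q3   q0  q4  q0 
 * q4   q4  q4  q4 
(> = start, * = accepting)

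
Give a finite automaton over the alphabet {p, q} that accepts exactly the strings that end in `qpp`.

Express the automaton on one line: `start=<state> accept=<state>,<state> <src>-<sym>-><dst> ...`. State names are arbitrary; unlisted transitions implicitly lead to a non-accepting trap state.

Remember how much of `qpp` the current input suffix matches. State S0 means no match yet; S1 means the last symbol is `q`; S2 means the last 2 symbols are `qp`; S3 means the last 3 symbols are `qpp`. Only S3 accepts. On a mismatch, fall back to the longest proper suffix that is still a prefix of `qpp`.
With 4 states:
        p   q  
>  S0   S0  S1 
   S1   S2  S1 
   S2   S3  S1 
 * S3   S0  S1 
(> = start, * = accepting)

start=S0 accept=S3 S0-p->S0 S0-q->S1 S1-p->S2 S1-q->S1 S2-p->S3 S2-q->S1 S3-p->S0 S3-q->S1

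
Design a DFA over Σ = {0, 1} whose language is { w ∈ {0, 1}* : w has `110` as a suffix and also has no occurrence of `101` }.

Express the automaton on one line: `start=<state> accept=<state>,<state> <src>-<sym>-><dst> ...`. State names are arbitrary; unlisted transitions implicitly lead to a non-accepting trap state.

start=q0 accept=q5 q0-0->q0 q0-1->q1 q1-0->q2 q1-1->q3 q2-0->q0 q2-1->q4 q3-0->q5 q3-1->q3 q4-0->q6 q4-1->q7 q5-0->q0 q5-1->q4 q6-0->q6 q6-1->q4 q7-0->q8 q7-1->q7 q8-0->q6 q8-1->q4

Build one automaton per condition and run them in lockstep. One (4 states) tracks how much of the suffix `110` has currently been matched; the other (4 states) tracks partial matches of the forbidden pattern `101`. Each combined state is a pair, one component from each; accept when both components accept.
With 9 states:
        0   1  
>  q0   q0  q1 
   q1   q2  q3 
   q2   q0  q4 
   q3   q5  q3 
   q4   q6  q7 
 * q5   q0  q4 
   q6   q6  q4 
   q7   q8  q7 
   q8   q6  q4 
(> = start, * = accepting)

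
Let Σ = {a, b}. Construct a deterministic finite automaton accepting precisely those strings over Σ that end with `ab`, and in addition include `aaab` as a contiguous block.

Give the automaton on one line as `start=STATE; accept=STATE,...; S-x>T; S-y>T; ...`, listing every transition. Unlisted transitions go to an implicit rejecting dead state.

start=s0; accept=s4; s0-a>s1; s0-b>s0; s1-a>s2; s1-b>s0; s2-a>s3; s2-b>s0; s3-a>s3; s3-b>s4; s4-a>s3; s4-b>s5; s5-a>s3; s5-b>s5

Handle the two conditions separately and then intersect. The first has 3 states tracking how much of the suffix `ab` has currently been matched; the second has 5 states tracking whether and how much of `aaab` has been seen. A product state is a pair (one from each), accepting exactly when both do. Equivalent product states are then merged.
A 6-state machine:
        a   b  
>  s0   s1  s0 
   s1   s2  s0 
   s2   s3  s0 
   s3   s3  s4 
 * s4   s3  s5 
   s5   s3  s5 
(> = start, * = accepting)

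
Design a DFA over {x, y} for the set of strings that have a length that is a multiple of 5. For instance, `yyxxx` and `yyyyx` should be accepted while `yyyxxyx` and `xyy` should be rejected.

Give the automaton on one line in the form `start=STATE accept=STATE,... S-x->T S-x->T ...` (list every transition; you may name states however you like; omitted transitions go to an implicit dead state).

start=q0 accept=q0 q0-x->q1 q0-y->q1 q1-x->q2 q1-y->q2 q2-x->q3 q2-y->q3 q3-x->q4 q3-y->q4 q4-x->q0 q4-y->q0

Only the length mod 5 matters, so use a 5-cycle: from any state, every input symbol moves to the next state, wrapping q4 back to q0. Mark q0 accepting.
With 5 states:
        x   y  
>* q0   q1  q1 
   q1   q2  q2 
   q2   q3  q3 
   q3   q4  q4 
   q4   q0  q0 
(> = start, * = accepting)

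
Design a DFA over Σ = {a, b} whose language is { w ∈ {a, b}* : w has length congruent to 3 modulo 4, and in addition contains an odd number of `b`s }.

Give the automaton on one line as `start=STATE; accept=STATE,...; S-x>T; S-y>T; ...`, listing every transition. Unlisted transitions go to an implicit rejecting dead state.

Run two small machines in parallel and take their product. One (4 states) tracks the input length modulo 4; the other (2 states) tracks the count of `b`s modulo 2. Each combined state is a pair, one component from each; accept when both components accept.
An 8-state machine:
        a   b  
>  s0   s1  s2 
   s1   s3  s4 
   s2   s4  s3 
   s3   s5  s6 
   s4   s6  s5 
   s5   s0  s7 
 * s6   s7  s0 
   s7   s2  s1 
(> = start, * = accepting)

start=s0; accept=s6; s0-a>s1; s0-b>s2; s1-a>s3; s1-b>s4; s2-a>s4; s2-b>s3; s3-a>s5; s3-b>s6; s4-a>s6; s4-b>s5; s5-a>s0; s5-b>s7; s6-a>s7; s6-b>s0; s7-a>s2; s7-b>s1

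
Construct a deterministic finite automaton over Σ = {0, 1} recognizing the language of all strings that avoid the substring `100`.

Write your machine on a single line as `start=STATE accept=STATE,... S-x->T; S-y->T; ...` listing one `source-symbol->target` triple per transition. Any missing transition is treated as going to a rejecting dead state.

start=s0; accept=s0,s1,s2; s0-0->s0; s0-1->s1; s1-0->s2; s1-1->s1; s2-0->s3; s2-1->s1; s3-0->s3; s3-1->s3

This is the complement of 'contains `100`'. Use the same substring-matching states — s0 through s3 holding how much of `100` has just been matched — but flip the accepting set: everything except the trap s3 accepts.
A 4-state machine:
        0   1  
>* s0   s0  s1 
 * s1   s2  s1 
 * s2   s3  s1 
   s3   s3  s3 
(> = start, * = accepting)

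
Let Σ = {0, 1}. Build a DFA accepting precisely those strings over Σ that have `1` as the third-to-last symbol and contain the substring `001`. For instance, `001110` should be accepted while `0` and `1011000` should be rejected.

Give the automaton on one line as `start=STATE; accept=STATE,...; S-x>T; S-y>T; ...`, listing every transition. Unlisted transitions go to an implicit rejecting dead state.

start=q0; accept=q6,q7,q8,q9; q0-0>q1; q0-1>q0; q1-0>q2; q1-1>q0; q2-0>q2; q2-1>q3; q3-0>q4; q3-1>q5; q4-0>q6; q4-1>q7; q5-0>q8; q5-1>q9; q6-0>q2; q6-1>q3; q7-0>q4; q7-1>q5; q8-0>q6; q8-1>q7; q9-0>q8; q9-1>q9

Handle the two conditions separately and then intersect. One (15 states) tracks the last 3 symbols read; the other (4 states) tracks whether and how much of `001` has been seen. Each combined state is a pair, one component from each; accept when both components accept. After merging equivalent states the machine shrinks.
A 10-state machine:
        0   1  
>  q0   q1  q0 
   q1   q2  q0 
   q2   q2  q3 
   q3   q4  q5 
   q4   q6  q7 
   q5   q8  q9 
 * q6   q2  q3 
 * q7   q4  q5 
 * q8   q6  q7 
 * q9   q8  q9 
(> = start, * = accepting)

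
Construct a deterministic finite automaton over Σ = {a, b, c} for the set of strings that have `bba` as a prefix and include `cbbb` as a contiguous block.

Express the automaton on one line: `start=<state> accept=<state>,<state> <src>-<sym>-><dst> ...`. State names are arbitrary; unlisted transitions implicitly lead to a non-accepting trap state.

Build one automaton per condition and run them in lockstep. One (5 states) tracks whether the input so far still matches the prefix `bba`; the other (5 states) tracks whether and how much of `cbbb` has been seen. Each combined state is a pair, one component from each; accept when both components accept.
13 states suffice.
          a    b    c  
>  q0     q1   q2   q3 
   q1     q1   q1   q3 
   q2     q1   q4   q3 
   q3     q1   q5   q3 
   q4     q6   q1   q3 
   q5     q1   q7   q3 
   q6     q6   q6   q8 
   q7     q1   q9   q3 
   q8     q6  q10   q8 
   q9     q9   q9   q9 
   q10    q6  q11   q8 
   q11    q6  q12   q8 
 * q12   q12  q12  q12 
(> = start, * = accepting)

start=q0 accept=q12 q0-a->q1 q0-b->q2 q0-c->q3 q1-a->q1 q1-b->q1 q1-c->q3 q2-a->q1 q2-b->q4 q2-c->q3 q3-a->q1 q3-b->q5 q3-c->q3 q4-a->q6 q4-b->q1 q4-c->q3 q5-a->q1 q5-b->q7 q5-c->q3 q6-a->q6 q6-b->q6 q6-c->q8 q7-a->q1 q7-b->q9 q7-c->q3 q8-a->q6 q8-b->q10 q8-c->q8 q9-a->q9 q9-b->q9 q9-c->q9 q10-a->q6 q10-b->q11 q10-c->q8 q11-a->q6 q11-b->q12 q11-c->q8 q12-a->q12 q12-b->q12 q12-c->q12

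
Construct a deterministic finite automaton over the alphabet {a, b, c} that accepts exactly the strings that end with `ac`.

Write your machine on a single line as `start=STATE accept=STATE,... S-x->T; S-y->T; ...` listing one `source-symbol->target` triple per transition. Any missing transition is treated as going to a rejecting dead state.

Let each state record the length of the longest suffix of the input read so far that is also a prefix of `ac`. q1 means the last symbol is `a`; q2 means the last 2 symbols are `ac`. Accept only at q2, where the string currently ends in `ac`.
        a   b   c  
>  q0   q1  q0  q0 
   q1   q1  q0  q2 
 * q2   q1  q0  q0 
(> = start, * = accepting)

start=q0; accept=q2; q0-a->q1; q0-b->q0; q0-c->q0; q1-a->q1; q1-b->q0; q1-c->q2; q2-a->q1; q2-b->q0; q2-c->q0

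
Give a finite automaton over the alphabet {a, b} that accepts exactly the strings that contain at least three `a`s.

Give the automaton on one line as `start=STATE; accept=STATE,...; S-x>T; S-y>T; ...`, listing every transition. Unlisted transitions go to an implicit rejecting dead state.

Count `a`s, saturating at 4: states q0 through q3 mean 0 through 3 `a`s seen; q4 means more than 3. Each `a` increments (capped at q4); other symbols loop. Accept from {q3, q4}.
5 states suffice.
        a   b  
>  q0   q1  q0 
   q1   q2  q1 
   q2   q3  q2 
 * q3   q4  q3 
 * q4   q4  q4 
(> = start, * = accepting)

start=q0; accept=q3,q4; q0-a>q1; q0-b>q0; q1-a>q2; q1-b>q1; q2-a>q3; q2-b>q2; q3-a>q4; q3-b>q3; q4-a>q4; q4-b>q4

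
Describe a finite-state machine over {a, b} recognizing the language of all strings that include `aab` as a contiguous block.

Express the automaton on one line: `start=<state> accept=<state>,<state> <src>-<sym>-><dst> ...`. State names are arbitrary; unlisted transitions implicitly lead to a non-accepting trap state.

start=q0 accept=q3 q0-a->q1 q0-b->q0 q1-a->q2 q1-b->q0 q2-a->q2 q2-b->q3 q3-a->q3 q3-b->q3

States q0..q2 record the length of the longest prefix of `aab` that matches the current input suffix. Reaching q3 means `aab` has been seen, and we stay there forever. Accept from q3.
With 4 states:
        a   b  
>  q0   q1  q0 
   q1   q2  q0 
   q2   q2  q3 
 * q3   q3  q3 
(> = start, * = accepting)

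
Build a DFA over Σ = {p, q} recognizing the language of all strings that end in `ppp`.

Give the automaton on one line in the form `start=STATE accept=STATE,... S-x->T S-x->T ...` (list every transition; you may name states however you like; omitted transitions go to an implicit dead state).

start=S0 accept=S3 S0-p->S1 S0-q->S0 S1-p->S2 S1-q->S0 S2-p->S3 S2-q->S0 S3-p->S3 S3-q->S0

Let each state record the length of the longest suffix of the input read so far that is also a prefix of `ppp`. S1 means the last symbol is `p`; S2 means the last 2 symbols are `pp`; S3 means the last 3 symbols are `ppp`. Accept only at S3, where the string currently ends in `ppp`.
4 states suffice.
        p   q  
>  S0   S1  S0 
   S1   S2  S0 
   S2   S3  S0 
 * S3   S3  S0 
(> = start, * = accepting)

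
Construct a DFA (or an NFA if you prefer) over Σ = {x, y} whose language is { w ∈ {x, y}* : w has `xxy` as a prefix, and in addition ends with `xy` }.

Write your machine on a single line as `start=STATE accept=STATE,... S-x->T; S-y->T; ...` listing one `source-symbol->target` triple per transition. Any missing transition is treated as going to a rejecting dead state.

Handle the two conditions separately and then intersect. The first has 5 states tracking whether the input so far still matches the prefix `xxy`; the second has 3 states tracking how much of the suffix `xy` has currently been matched. A product state is a pair (one from each), accepting exactly when both do.
With 9 states:
        x   y  
>  q0   q1  q2 
   q1   q3  q4 
   q2   q5  q2 
   q3   q5  q6 
   q4   q5  q2 
   q5   q5  q4 
 * q6   q7  q8 
   q7   q7  q6 
   q8   q7  q8 
(> = start, * = accepting)

start=q0; accept=q6; q0-x->q1; q0-y->q2; q1-x->q3; q1-y->q4; q2-x->q5; q2-y->q2; q3-x->q5; q3-y->q6; q4-x->q5; q4-y->q2; q5-x->q5; q5-y->q4; q6-x->q7; q6-y->q8; q7-x->q7; q7-y->q6; q8-x->q7; q8-y->q8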